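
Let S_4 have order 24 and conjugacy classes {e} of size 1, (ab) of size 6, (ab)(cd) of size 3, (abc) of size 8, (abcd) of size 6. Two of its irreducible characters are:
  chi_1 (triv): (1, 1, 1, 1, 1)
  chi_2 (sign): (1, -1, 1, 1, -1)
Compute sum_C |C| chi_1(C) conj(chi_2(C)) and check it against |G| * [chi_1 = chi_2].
Sum = 0; so <chi_1, chi_2> = 0 (distinct irreducibles are orthogonal).

Explanation: Compute term by term over conjugacy classes (|C| * chi_1(C) * conj(chi_2(C))):
  1*(1)*conj(1) + 6*(1)*conj(-1) + 3*(1)*conj(1) + 8*(1)*conj(1) + 6*(1)*conj(-1)
  = (1) + (-6) + (3) + (8) + (-6)
  = 0.
Dividing by |G| = 24 gives 0/24 = 0, matching the row-orthogonality relation <chi_1, chi_2> = [chi_1 = chi_2].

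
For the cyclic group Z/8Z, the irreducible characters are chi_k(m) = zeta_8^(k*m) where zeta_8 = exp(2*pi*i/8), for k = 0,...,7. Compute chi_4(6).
chi_4(6) = zeta_8^24 = 1

chi_4(6) = zeta_8^(4*6) = zeta_8^24. Since zeta_8^8 = 1, this equals zeta_8^0 = exp(2*pi*i*0/8) = 1.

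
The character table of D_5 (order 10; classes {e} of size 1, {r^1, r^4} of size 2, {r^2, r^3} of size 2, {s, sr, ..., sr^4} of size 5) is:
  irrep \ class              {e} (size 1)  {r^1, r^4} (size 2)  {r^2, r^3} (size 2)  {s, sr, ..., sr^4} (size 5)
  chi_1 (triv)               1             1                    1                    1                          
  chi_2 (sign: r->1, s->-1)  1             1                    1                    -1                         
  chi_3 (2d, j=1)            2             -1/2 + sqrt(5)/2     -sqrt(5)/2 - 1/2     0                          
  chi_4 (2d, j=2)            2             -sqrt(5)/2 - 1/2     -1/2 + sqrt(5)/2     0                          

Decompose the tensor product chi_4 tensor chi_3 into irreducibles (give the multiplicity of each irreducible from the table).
chi_4 tensor chi_3 = chi_3 + chi_4 (all other irreducibles have multiplicity 0).

Derivation: The character of a tensor product is the pointwise product (chi_4 * chi_3)(C) = chi_4(C) * chi_3(C):
  {e}: (2)*(2), {r^1, r^4}: (-sqrt(5)/2 - 1/2)*(-1/2 + sqrt(5)/2), {r^2, r^3}: (-1/2 + sqrt(5)/2)*(-sqrt(5)/2 - 1/2), {s, sr, ..., sr^4}: (0)*(0)
so (chi_4 * chi_3) takes values
  {e} -> 4, {r^1, r^4} -> -1, {r^2, r^3} -> -1, {s, sr, ..., sr^4} -> 0.
Now take the inner product of this character with each irreducible chi from the table, <chi_4*chi_3, chi> = (1/10) sum_C |C| (chi_4*chi_3)(C) conj(chi(C)):
  <chi_4*chi_3, chi_1> = (1/10)[1*(4)*conj(1) + 2*(-1)*conj(1) + 2*(-1)*conj(1) + 5*(0)*conj(1)]
      = (1/10)[(4) + (-2) + (-2) + (0)] = 0/10 = 0
  <chi_4*chi_3, chi_2> = (1/10)[1*(4)*conj(1) + 2*(-1)*conj(1) + 2*(-1)*conj(1) + 5*(0)*conj(-1)]
      = (1/10)[(4) + (-2) + (-2) + (0)] = 0/10 = 0
  <chi_4*chi_3, chi_3> = (1/10)[1*(4)*conj(2) + 2*(-1)*conj(-1/2 + sqrt(5)/2) + 2*(-1)*conj(-sqrt(5)/2 - 1/2) + 5*(0)*conj(0)]
      = (1/10)[(8) + (1 - sqrt(5)) + (1 + sqrt(5)) + (0)] = 10/10 = 1
  <chi_4*chi_3, chi_4> = (1/10)[1*(4)*conj(2) + 2*(-1)*conj(-sqrt(5)/2 - 1/2) + 2*(-1)*conj(-1/2 + sqrt(5)/2) + 5*(0)*conj(0)]
      = (1/10)[(8) + (1 + sqrt(5)) + (1 - sqrt(5)) + (0)] = 10/10 = 1
Hence the multiplicities are chi_3: 1, chi_4: 1. Dimension check: dim(chi_4)*dim(chi_3) = 2*2 = 4 and sum (mult * dim) = 1*2 + 1*2 = 4.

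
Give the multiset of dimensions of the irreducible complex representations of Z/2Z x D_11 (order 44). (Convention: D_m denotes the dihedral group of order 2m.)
Dimensions: 1, 1, 1, 1, 2, 2, 2, 2, 2, 2, 2, 2, 2, 2

Proof sketch: There are 14 irreducibles (= number of conjugacy classes). Their dimensions d_i satisfy sum d_i^2 = |G| = 44: 1 + 1 + 1 + 1 + 4 + 4 + 4 + 4 + 4 + 4 + 4 + 4 + 4 + 4 = 44. (For the product with Z/2Z: each of the 2 1-dim characters of Z/2Z tensors with each irrep of D_11, giving 2 copies of each D_11-dimension.)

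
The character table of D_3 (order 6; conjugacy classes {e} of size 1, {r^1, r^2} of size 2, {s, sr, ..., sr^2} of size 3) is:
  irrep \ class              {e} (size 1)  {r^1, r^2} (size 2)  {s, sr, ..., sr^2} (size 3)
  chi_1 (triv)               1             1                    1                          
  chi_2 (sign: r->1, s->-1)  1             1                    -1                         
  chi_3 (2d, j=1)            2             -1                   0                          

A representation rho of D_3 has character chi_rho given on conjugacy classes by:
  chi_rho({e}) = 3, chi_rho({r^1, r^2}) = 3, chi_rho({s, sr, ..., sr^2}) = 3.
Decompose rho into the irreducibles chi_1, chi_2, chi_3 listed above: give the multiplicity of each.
Multiplicities: chi_1: 3, chi_2: 0, chi_3: 0.

Argument: Use <chi_rho, chi> = (1/|G|) sum_C |C| * chi_rho(C) * conj(chi(C)) with |G| = 6 for each irreducible chi in the table:
  <chi_rho, chi_1> = (1/6)[1*(3)*conj(1) + 2*(3)*conj(1) + 3*(3)*conj(1)]
      = (1/6)[(3) + (6) + (9)] = 18/6 = 3
  <chi_rho, chi_2> = (1/6)[1*(3)*conj(1) + 2*(3)*conj(1) + 3*(3)*conj(-1)]
      = (1/6)[(3) + (6) + (-9)] = 0/6 = 0
  <chi_rho, chi_3> = (1/6)[1*(3)*conj(2) + 2*(3)*conj(-1) + 3*(3)*conj(0)]
      = (1/6)[(6) + (-6) + (0)] = 0/6 = 0
Dimension check: dim(rho) = sum (mult * dim) = 3*1 + 0*1 + 0*2 = 3 = chi_rho(e) = 3.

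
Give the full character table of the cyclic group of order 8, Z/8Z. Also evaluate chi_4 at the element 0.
Character table of Z/8Z (irreps indexed chi_0,...,chi_7 with chi_k(m) = zeta_8^(k*m), zeta_8 = exp(2*pi*i/8)):
  irrep \ class  {0} (size 1)  {1} (size 1)    {2} (size 1)  {3} (size 1)    {4} (size 1)  {5} (size 1)    {6} (size 1)  {7} (size 1)  
  chi_0          1             1               1             1               1             1               1             1             
  chi_1          1             exp(I*pi/4)     I             exp(3*I*pi/4)   -1            exp(-3*I*pi/4)  -I            exp(-I*pi/4)  
  chi_2          1             I               -1            -I              1             I               -1            -I            
  chi_3          1             exp(3*I*pi/4)   -I            exp(I*pi/4)     -1            exp(-I*pi/4)    I             exp(-3*I*pi/4)
  chi_4          1             -1              1             -1              1             -1              1             -1            
  chi_5          1             exp(-3*I*pi/4)  I             exp(-I*pi/4)    -1            exp(I*pi/4)     -I            exp(3*I*pi/4) 
  chi_6          1             -I              -1            I               1             -I              -1            I             
  chi_7          1             exp(-I*pi/4)    -I            exp(-3*I*pi/4)  -1            exp(3*I*pi/4)   I             exp(I*pi/4)   

Spot check: chi_4(0) = zeta_8^(4*0) = zeta_8^0 = 1.

Details: Z/8Z is abelian, so all 8 irreducible complex representations are 1-dimensional. They are given by chi_k(m) = zeta_8^(k*m) for k = 0,...,7. Row orthogonality: sum_m chi_k(m) conj(chi_l(m)) = 8 * [k = l].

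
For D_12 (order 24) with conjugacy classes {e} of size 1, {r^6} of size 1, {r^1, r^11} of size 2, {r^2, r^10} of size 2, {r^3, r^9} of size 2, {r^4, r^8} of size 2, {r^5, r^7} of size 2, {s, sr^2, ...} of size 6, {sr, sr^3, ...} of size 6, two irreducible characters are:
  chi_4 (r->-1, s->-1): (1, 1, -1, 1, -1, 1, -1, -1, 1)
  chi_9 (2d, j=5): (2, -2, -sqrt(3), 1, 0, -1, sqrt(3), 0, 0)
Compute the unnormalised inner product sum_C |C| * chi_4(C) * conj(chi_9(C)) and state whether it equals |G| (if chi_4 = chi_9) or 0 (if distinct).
Sum = 0; so <chi_4, chi_9> = 0 (distinct irreducibles are orthogonal).

Proof sketch: Compute term by term over conjugacy classes (|C| * chi_4(C) * conj(chi_9(C))):
  1*(1)*conj(2) + 1*(1)*conj(-2) + 2*(-1)*conj(-sqrt(3)) + 2*(1)*conj(1) + 2*(-1)*conj(0) + 2*(1)*conj(-1) + 2*(-1)*conj(sqrt(3)) + 6*(-1)*conj(0) + 6*(1)*conj(0)
  = (2) + (-2) + (2*sqrt(3)) + (2) + (0) + (-2) + (-2*sqrt(3)) + (0) + (0)
  = 0.
Dividing by |G| = 24 gives 0/24 = 0, matching the row-orthogonality relation <chi_4, chi_9> = [chi_4 = chi_9].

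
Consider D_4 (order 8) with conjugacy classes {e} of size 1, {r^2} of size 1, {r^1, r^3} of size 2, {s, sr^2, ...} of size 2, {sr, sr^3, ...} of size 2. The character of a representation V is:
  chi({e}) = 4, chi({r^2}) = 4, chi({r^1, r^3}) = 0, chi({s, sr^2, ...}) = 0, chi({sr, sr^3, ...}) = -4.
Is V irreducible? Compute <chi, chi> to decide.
Not irreducible (reducible): <chi, chi> = 8 > 1.

<chi, chi> = (1/|G|) sum_C |C| * |chi(C)|^2 = (1/8)[1*|4|^2 + 1*|4|^2 + 2*|0|^2 + 2*|0|^2 + 2*|-4|^2]
  = (1/8)[(16) + (16) + (0) + (0) + (32)] = 64/8 = 8.
A character is irreducible iff <chi, chi> = 1, so this representation is reducible.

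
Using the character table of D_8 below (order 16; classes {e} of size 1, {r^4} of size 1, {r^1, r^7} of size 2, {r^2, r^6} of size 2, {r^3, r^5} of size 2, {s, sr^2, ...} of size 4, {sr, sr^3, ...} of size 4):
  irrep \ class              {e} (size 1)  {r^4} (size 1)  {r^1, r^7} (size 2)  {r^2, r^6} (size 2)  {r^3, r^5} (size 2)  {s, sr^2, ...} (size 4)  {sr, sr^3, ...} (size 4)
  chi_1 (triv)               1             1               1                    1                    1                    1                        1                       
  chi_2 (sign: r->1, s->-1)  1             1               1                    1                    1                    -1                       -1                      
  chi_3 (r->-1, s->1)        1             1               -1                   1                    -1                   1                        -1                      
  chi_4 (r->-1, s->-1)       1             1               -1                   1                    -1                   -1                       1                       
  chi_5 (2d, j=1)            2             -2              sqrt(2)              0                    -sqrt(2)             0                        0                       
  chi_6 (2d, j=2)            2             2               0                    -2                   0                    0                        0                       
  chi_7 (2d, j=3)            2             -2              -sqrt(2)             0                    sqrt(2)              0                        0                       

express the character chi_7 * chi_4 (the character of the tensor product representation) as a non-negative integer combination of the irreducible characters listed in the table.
chi_7 tensor chi_4 = chi_5 (all other irreducibles have multiplicity 0).

Why: The character of a tensor product is the pointwise product (chi_7 * chi_4)(C) = chi_7(C) * chi_4(C):
  {e}: (2)*(1), {r^4}: (-2)*(1), {r^1, r^7}: (-sqrt(2))*(-1), {r^2, r^6}: (0)*(1), {r^3, r^5}: (sqrt(2))*(-1), {s, sr^2, ...}: (0)*(-1), {sr, sr^3, ...}: (0)*(1)
so (chi_7 * chi_4) takes values
  {e} -> 2, {r^4} -> -2, {r^1, r^7} -> sqrt(2), {r^2, r^6} -> 0, {r^3, r^5} -> -sqrt(2), {s, sr^2, ...} -> 0, {sr, sr^3, ...} -> 0.
Now take the inner product of this character with each irreducible chi from the table, <chi_7*chi_4, chi> = (1/16) sum_C |C| (chi_7*chi_4)(C) conj(chi(C)):
  <chi_7*chi_4, chi_1> = (1/16)[1*(2)*conj(1) + 1*(-2)*conj(1) + 2*(sqrt(2))*conj(1) + 2*(0)*conj(1) + 2*(-sqrt(2))*conj(1) + 4*(0)*conj(1) + 4*(0)*conj(1)]
      = (1/16)[(2) + (-2) + (2*sqrt(2)) + (0) + (-2*sqrt(2)) + (0) + (0)] = 0/16 = 0
  <chi_7*chi_4, chi_2> = (1/16)[1*(2)*conj(1) + 1*(-2)*conj(1) + 2*(sqrt(2))*conj(1) + 2*(0)*conj(1) + 2*(-sqrt(2))*conj(1) + 4*(0)*conj(-1) + 4*(0)*conj(-1)]
      = (1/16)[(2) + (-2) + (2*sqrt(2)) + (0) + (-2*sqrt(2)) + (0) + (0)] = 0/16 = 0
  <chi_7*chi_4, chi_3> = (1/16)[1*(2)*conj(1) + 1*(-2)*conj(1) + 2*(sqrt(2))*conj(-1) + 2*(0)*conj(1) + 2*(-sqrt(2))*conj(-1) + 4*(0)*conj(1) + 4*(0)*conj(-1)]
      = (1/16)[(2) + (-2) + (-2*sqrt(2)) + (0) + (2*sqrt(2)) + (0) + (0)] = 0/16 = 0
  <chi_7*chi_4, chi_4> = (1/16)[1*(2)*conj(1) + 1*(-2)*conj(1) + 2*(sqrt(2))*conj(-1) + 2*(0)*conj(1) + 2*(-sqrt(2))*conj(-1) + 4*(0)*conj(-1) + 4*(0)*conj(1)]
      = (1/16)[(2) + (-2) + (-2*sqrt(2)) + (0) + (2*sqrt(2)) + (0) + (0)] = 0/16 = 0
  <chi_7*chi_4, chi_5> = (1/16)[1*(2)*conj(2) + 1*(-2)*conj(-2) + 2*(sqrt(2))*conj(sqrt(2)) + 2*(0)*conj(0) + 2*(-sqrt(2))*conj(-sqrt(2)) + 4*(0)*conj(0) + 4*(0)*conj(0)]
      = (1/16)[(4) + (4) + (4) + (0) + (4) + (0) + (0)] = 16/16 = 1
  <chi_7*chi_4, chi_6> = (1/16)[1*(2)*conj(2) + 1*(-2)*conj(2) + 2*(sqrt(2))*conj(0) + 2*(0)*conj(-2) + 2*(-sqrt(2))*conj(0) + 4*(0)*conj(0) + 4*(0)*conj(0)]
      = (1/16)[(4) + (-4) + (0) + (0) + (0) + (0) + (0)] = 0/16 = 0
  <chi_7*chi_4, chi_7> = (1/16)[1*(2)*conj(2) + 1*(-2)*conj(-2) + 2*(sqrt(2))*conj(-sqrt(2)) + 2*(0)*conj(0) + 2*(-sqrt(2))*conj(sqrt(2)) + 4*(0)*conj(0) + 4*(0)*conj(0)]
      = (1/16)[(4) + (4) + (-4) + (0) + (-4) + (0) + (0)] = 0/16 = 0
Hence the multiplicities are chi_5: 1. Dimension check: dim(chi_7)*dim(chi_4) = 2*1 = 2 and sum (mult * dim) = 1*2 = 2.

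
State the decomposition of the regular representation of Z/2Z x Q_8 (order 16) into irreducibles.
Each irreducible V_i of dimension d_i appears with multiplicity d_i, i.e. rho_reg = (direct sum over all irreducibles V_i) d_i V_i. The irreducible dimensions for Z/2Z x Q_8 are 1, 1, 1, 1, 1, 1, 1, 1, 2, 2: 8 irreducibles of dimension 1, each with multiplicity 1; 2 irreducibles of dimension 2, each with multiplicity 2. Total dimension 8*1*1 + 2*2*2 = 16 = |G|.

Why: General theorem: in the regular representation of a finite group G, each irreducible appears with multiplicity equal to its dimension. Check: dim(rho_reg) = sum d_i^2 = 1 + 1 + 1 + 1 + 1 + 1 + 1 + 1 + 4 + 4 = 16 = |G|.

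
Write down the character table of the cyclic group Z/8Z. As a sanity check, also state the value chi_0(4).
Character table of Z/8Z (irreps indexed chi_0,...,chi_7 with chi_k(m) = zeta_8^(k*m), zeta_8 = exp(2*pi*i/8)):
  irrep \ class  {0} (size 1)  {1} (size 1)    {2} (size 1)  {3} (size 1)    {4} (size 1)  {5} (size 1)    {6} (size 1)  {7} (size 1)  
  chi_0          1             1               1             1               1             1               1             1             
  chi_1          1             exp(I*pi/4)     I             exp(3*I*pi/4)   -1            exp(-3*I*pi/4)  -I            exp(-I*pi/4)  
  chi_2          1             I               -1            -I              1             I               -1            -I            
  chi_3          1             exp(3*I*pi/4)   -I            exp(I*pi/4)     -1            exp(-I*pi/4)    I             exp(-3*I*pi/4)
  chi_4          1             -1              1             -1              1             -1              1             -1            
  chi_5          1             exp(-3*I*pi/4)  I             exp(-I*pi/4)    -1            exp(I*pi/4)     -I            exp(3*I*pi/4) 
  chi_6          1             -I              -1            I               1             -I              -1            I             
  chi_7          1             exp(-I*pi/4)    -I            exp(-3*I*pi/4)  -1            exp(3*I*pi/4)   I             exp(I*pi/4)   

Spot check: chi_0(4) = zeta_8^(0*4) = zeta_8^0 = 1.

Reasoning: Z/8Z is abelian, so all 8 irreducible complex representations are 1-dimensional. They are given by chi_k(m) = zeta_8^(k*m) for k = 0,...,7. Row orthogonality: sum_m chi_k(m) conj(chi_l(m)) = 8 * [k = l].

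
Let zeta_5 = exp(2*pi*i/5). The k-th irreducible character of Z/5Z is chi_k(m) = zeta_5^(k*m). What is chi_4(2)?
chi_4(2) = zeta_5^8 = exp(-4*I*pi/5)

Argument: chi_4(2) = zeta_5^(4*2) = zeta_5^8. Since zeta_5^5 = 1, this equals zeta_5^3 = exp(2*pi*i*3/5) = exp(-4*I*pi/5).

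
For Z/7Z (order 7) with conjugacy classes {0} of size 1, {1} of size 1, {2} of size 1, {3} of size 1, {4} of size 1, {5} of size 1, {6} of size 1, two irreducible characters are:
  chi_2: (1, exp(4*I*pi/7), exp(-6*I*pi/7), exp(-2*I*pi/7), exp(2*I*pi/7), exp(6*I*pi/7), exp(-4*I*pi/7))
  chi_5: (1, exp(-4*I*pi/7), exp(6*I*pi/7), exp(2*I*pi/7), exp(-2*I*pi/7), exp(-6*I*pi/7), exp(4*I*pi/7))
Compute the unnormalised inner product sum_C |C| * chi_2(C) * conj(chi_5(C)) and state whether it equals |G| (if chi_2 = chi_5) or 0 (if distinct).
Sum = 0; so <chi_2, chi_5> = 0 (distinct irreducibles are orthogonal).

Solution. Compute term by term over conjugacy classes (|C| * chi_2(C) * conj(chi_5(C))):
  1*(1)*conj(1) + 1*(exp(4*I*pi/7))*conj(exp(-4*I*pi/7)) + 1*(exp(-6*I*pi/7))*conj(exp(6*I*pi/7)) + 1*(exp(-2*I*pi/7))*conj(exp(2*I*pi/7)) + 1*(exp(2*I*pi/7))*conj(exp(-2*I*pi/7)) + 1*(exp(6*I*pi/7))*conj(exp(-6*I*pi/7)) + 1*(exp(-4*I*pi/7))*conj(exp(4*I*pi/7))
  = (1) + (exp(-6*I*pi/7)) + (exp(2*I*pi/7)) + (exp(-4*I*pi/7)) + (exp(4*I*pi/7)) + (exp(-2*I*pi/7)) + (exp(6*I*pi/7))
  = 0.
(Exp terms are combined using exp(i*s)*conj(exp(i*t)) = exp(i*(s-t)), and sums of them are collapsed using the identity that for every m > 1 the m distinct m-th roots of unity sum to 0, e.g. 1 + exp(2*I*pi/3) + exp(-2*I*pi/3) = 0.)
Dividing by |G| = 7 gives 0/7 = 0, matching the row-orthogonality relation <chi_2, chi_5> = [chi_2 = chi_5].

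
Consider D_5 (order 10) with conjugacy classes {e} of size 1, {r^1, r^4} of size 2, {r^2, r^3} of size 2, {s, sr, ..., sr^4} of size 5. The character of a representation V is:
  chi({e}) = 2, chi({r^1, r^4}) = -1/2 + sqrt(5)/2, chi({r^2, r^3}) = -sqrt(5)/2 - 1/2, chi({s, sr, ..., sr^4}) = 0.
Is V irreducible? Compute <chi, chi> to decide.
Irreducible: <chi, chi> = 1.

Working: <chi, chi> = (1/|G|) sum_C |C| * |chi(C)|^2 = (1/10)[1*|2|^2 + 2*|-1/2 + sqrt(5)/2|^2 + 2*|-sqrt(5)/2 - 1/2|^2 + 5*|0|^2]
  = (1/10)[(4) + (3 - sqrt(5)) + (sqrt(5) + 3) + (0)] = 10/10 = 1.
A character is irreducible iff <chi, chi> = 1, so this representation is irreducible.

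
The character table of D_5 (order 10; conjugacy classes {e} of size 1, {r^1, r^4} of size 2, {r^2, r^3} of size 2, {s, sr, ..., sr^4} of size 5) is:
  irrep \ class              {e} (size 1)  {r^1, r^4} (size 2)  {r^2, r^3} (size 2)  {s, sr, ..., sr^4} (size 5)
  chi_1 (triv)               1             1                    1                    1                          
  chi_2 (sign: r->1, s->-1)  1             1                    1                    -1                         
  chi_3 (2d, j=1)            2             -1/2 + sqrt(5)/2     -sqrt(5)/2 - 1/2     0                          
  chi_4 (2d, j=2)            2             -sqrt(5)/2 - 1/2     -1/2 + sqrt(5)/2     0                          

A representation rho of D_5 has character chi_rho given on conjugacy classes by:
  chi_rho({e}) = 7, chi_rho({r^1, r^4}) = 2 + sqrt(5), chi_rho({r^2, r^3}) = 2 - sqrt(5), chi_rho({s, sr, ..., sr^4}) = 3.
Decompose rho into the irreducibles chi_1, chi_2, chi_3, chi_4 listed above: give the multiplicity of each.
Multiplicities: chi_1: 3, chi_2: 0, chi_3: 2, chi_4: 0.

Solution. Use <chi_rho, chi> = (1/|G|) sum_C |C| * chi_rho(C) * conj(chi(C)) with |G| = 10 for each irreducible chi in the table:
  <chi_rho, chi_1> = (1/10)[1*(7)*conj(1) + 2*(2 + sqrt(5))*conj(1) + 2*(2 - sqrt(5))*conj(1) + 5*(3)*conj(1)]
      = (1/10)[(7) + (4 + 2*sqrt(5)) + (4 - 2*sqrt(5)) + (15)] = 30/10 = 3
  <chi_rho, chi_2> = (1/10)[1*(7)*conj(1) + 2*(2 + sqrt(5))*conj(1) + 2*(2 - sqrt(5))*conj(1) + 5*(3)*conj(-1)]
      = (1/10)[(7) + (4 + 2*sqrt(5)) + (4 - 2*sqrt(5)) + (-15)] = 0/10 = 0
  <chi_rho, chi_3> = (1/10)[1*(7)*conj(2) + 2*(2 + sqrt(5))*conj(-1/2 + sqrt(5)/2) + 2*(2 - sqrt(5))*conj(-sqrt(5)/2 - 1/2) + 5*(3)*conj(0)]
      = (1/10)[(14) + (sqrt(5) + 3) + (3 - sqrt(5)) + (0)] = 20/10 = 2
  <chi_rho, chi_4> = (1/10)[1*(7)*conj(2) + 2*(2 + sqrt(5))*conj(-sqrt(5)/2 - 1/2) + 2*(2 - sqrt(5))*conj(-1/2 + sqrt(5)/2) + 5*(3)*conj(0)]
      = (1/10)[(14) + (-7 - 3*sqrt(5)) + (-7 + 3*sqrt(5)) + (0)] = 0/10 = 0
Dimension check: dim(rho) = sum (mult * dim) = 3*1 + 0*1 + 2*2 + 0*2 = 7 = chi_rho(e) = 7.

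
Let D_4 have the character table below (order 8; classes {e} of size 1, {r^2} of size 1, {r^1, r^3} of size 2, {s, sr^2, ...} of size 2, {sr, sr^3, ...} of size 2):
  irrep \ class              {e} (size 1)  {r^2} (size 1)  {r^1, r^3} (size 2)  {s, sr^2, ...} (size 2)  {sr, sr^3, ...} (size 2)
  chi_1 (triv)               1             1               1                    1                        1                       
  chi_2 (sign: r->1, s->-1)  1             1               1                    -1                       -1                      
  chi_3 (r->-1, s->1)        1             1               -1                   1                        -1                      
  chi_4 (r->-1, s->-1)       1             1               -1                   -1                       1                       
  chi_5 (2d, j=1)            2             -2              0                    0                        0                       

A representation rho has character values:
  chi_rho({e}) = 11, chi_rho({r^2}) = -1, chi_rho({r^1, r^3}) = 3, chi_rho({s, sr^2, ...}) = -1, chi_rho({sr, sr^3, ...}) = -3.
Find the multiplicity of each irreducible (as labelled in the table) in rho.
Multiplicities: chi_1: 1, chi_2: 3, chi_3: 1, chi_4: 0, chi_5: 3.

Reasoning: Use <chi_rho, chi> = (1/|G|) sum_C |C| * chi_rho(C) * conj(chi(C)) with |G| = 8 for each irreducible chi in the table:
  <chi_rho, chi_1> = (1/8)[1*(11)*conj(1) + 1*(-1)*conj(1) + 2*(3)*conj(1) + 2*(-1)*conj(1) + 2*(-3)*conj(1)]
      = (1/8)[(11) + (-1) + (6) + (-2) + (-6)] = 8/8 = 1
  <chi_rho, chi_2> = (1/8)[1*(11)*conj(1) + 1*(-1)*conj(1) + 2*(3)*conj(1) + 2*(-1)*conj(-1) + 2*(-3)*conj(-1)]
      = (1/8)[(11) + (-1) + (6) + (2) + (6)] = 24/8 = 3
  <chi_rho, chi_3> = (1/8)[1*(11)*conj(1) + 1*(-1)*conj(1) + 2*(3)*conj(-1) + 2*(-1)*conj(1) + 2*(-3)*conj(-1)]
      = (1/8)[(11) + (-1) + (-6) + (-2) + (6)] = 8/8 = 1
  <chi_rho, chi_4> = (1/8)[1*(11)*conj(1) + 1*(-1)*conj(1) + 2*(3)*conj(-1) + 2*(-1)*conj(-1) + 2*(-3)*conj(1)]
      = (1/8)[(11) + (-1) + (-6) + (2) + (-6)] = 0/8 = 0
  <chi_rho, chi_5> = (1/8)[1*(11)*conj(2) + 1*(-1)*conj(-2) + 2*(3)*conj(0) + 2*(-1)*conj(0) + 2*(-3)*conj(0)]
      = (1/8)[(22) + (2) + (0) + (0) + (0)] = 24/8 = 3
Dimension check: dim(rho) = sum (mult * dim) = 1*1 + 3*1 + 1*1 + 0*1 + 3*2 = 11 = chi_rho(e) = 11.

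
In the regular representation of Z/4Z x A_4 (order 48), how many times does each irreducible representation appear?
Each irreducible V_i of dimension d_i appears with multiplicity d_i, i.e. rho_reg = (direct sum over all irreducibles V_i) d_i V_i. The irreducible dimensions for Z/4Z x A_4 are 1, 1, 1, 1, 1, 1, 1, 1, 1, 1, 1, 1, 3, 3, 3, 3: 12 irreducibles of dimension 1, each with multiplicity 1; 4 irreducibles of dimension 3, each with multiplicity 3. Total dimension 12*1*1 + 4*3*3 = 48 = |G|.

Explanation: General theorem: in the regular representation of a finite group G, each irreducible appears with multiplicity equal to its dimension. Check: dim(rho_reg) = sum d_i^2 = 1 + 1 + 1 + 1 + 1 + 1 + 1 + 1 + 1 + 1 + 1 + 1 + 9 + 9 + 9 + 9 = 48 = |G|.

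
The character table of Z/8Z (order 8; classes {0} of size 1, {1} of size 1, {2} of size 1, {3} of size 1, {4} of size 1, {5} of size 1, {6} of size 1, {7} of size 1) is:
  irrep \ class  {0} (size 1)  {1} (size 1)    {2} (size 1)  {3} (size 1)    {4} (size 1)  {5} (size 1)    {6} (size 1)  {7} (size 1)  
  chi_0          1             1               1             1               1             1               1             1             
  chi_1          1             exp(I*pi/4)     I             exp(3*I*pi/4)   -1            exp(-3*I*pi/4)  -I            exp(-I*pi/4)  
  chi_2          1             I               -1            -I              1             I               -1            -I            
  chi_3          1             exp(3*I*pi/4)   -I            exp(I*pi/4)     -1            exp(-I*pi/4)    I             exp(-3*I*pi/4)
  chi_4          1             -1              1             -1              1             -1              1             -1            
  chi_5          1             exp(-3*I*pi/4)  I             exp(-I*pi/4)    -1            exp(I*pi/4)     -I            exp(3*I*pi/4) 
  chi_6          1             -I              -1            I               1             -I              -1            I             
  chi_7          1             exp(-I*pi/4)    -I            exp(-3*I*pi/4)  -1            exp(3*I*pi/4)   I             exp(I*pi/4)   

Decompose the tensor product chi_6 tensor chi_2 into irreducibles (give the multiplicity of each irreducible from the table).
chi_6 tensor chi_2 = chi_0 (all other irreducibles have multiplicity 0).

Solution. The character of a tensor product is the pointwise product (chi_6 * chi_2)(C) = chi_6(C) * chi_2(C):
  {0}: (1)*(1), {1}: (-I)*(I), {2}: (-1)*(-1), {3}: (I)*(-I), {4}: (1)*(1), {5}: (-I)*(I), {6}: (-1)*(-1), {7}: (I)*(-I)
so (chi_6 * chi_2) takes values
  {0} -> 1, {1} -> 1, {2} -> 1, {3} -> 1, {4} -> 1, {5} -> 1, {6} -> 1, {7} -> 1.
Now take the inner product of this character with each irreducible chi from the table, <chi_6*chi_2, chi> = (1/8) sum_C |C| (chi_6*chi_2)(C) conj(chi(C)):
  <chi_6*chi_2, chi_0> = (1/8)[1*(1)*conj(1) + 1*(1)*conj(1) + 1*(1)*conj(1) + 1*(1)*conj(1) + 1*(1)*conj(1) + 1*(1)*conj(1) + 1*(1)*conj(1) + 1*(1)*conj(1)]
      = (1/8)[(1) + (1) + (1) + (1) + (1) + (1) + (1) + (1)] = 8/8 = 1
  <chi_6*chi_2, chi_1> = (1/8)[1*(1)*conj(1) + 1*(1)*conj(exp(I*pi/4)) + 1*(1)*conj(I) + 1*(1)*conj(exp(3*I*pi/4)) + 1*(1)*conj(-1) + 1*(1)*conj(exp(-3*I*pi/4)) + 1*(1)*conj(-I) + 1*(1)*conj(exp(-I*pi/4))]
      = (1/8)[(1) + (exp(-I*pi/4)) + (-I) + (exp(-3*I*pi/4)) + (-1) + (exp(3*I*pi/4)) + (I) + (exp(I*pi/4))] = 0/8 = 0
  <chi_6*chi_2, chi_2> = (1/8)[1*(1)*conj(1) + 1*(1)*conj(I) + 1*(1)*conj(-1) + 1*(1)*conj(-I) + 1*(1)*conj(1) + 1*(1)*conj(I) + 1*(1)*conj(-1) + 1*(1)*conj(-I)]
      = (1/8)[(1) + (-I) + (-1) + (I) + (1) + (-I) + (-1) + (I)] = 0/8 = 0
  <chi_6*chi_2, chi_3> = (1/8)[1*(1)*conj(1) + 1*(1)*conj(exp(3*I*pi/4)) + 1*(1)*conj(-I) + 1*(1)*conj(exp(I*pi/4)) + 1*(1)*conj(-1) + 1*(1)*conj(exp(-I*pi/4)) + 1*(1)*conj(I) + 1*(1)*conj(exp(-3*I*pi/4))]
      = (1/8)[(1) + (exp(-3*I*pi/4)) + (I) + (exp(-I*pi/4)) + (-1) + (exp(I*pi/4)) + (-I) + (exp(3*I*pi/4))] = 0/8 = 0
  <chi_6*chi_2, chi_4> = (1/8)[1*(1)*conj(1) + 1*(1)*conj(-1) + 1*(1)*conj(1) + 1*(1)*conj(-1) + 1*(1)*conj(1) + 1*(1)*conj(-1) + 1*(1)*conj(1) + 1*(1)*conj(-1)]
      = (1/8)[(1) + (-1) + (1) + (-1) + (1) + (-1) + (1) + (-1)] = 0/8 = 0
  <chi_6*chi_2, chi_5> = (1/8)[1*(1)*conj(1) + 1*(1)*conj(exp(-3*I*pi/4)) + 1*(1)*conj(I) + 1*(1)*conj(exp(-I*pi/4)) + 1*(1)*conj(-1) + 1*(1)*conj(exp(I*pi/4)) + 1*(1)*conj(-I) + 1*(1)*conj(exp(3*I*pi/4))]
      = (1/8)[(1) + (exp(3*I*pi/4)) + (-I) + (exp(I*pi/4)) + (-1) + (exp(-I*pi/4)) + (I) + (exp(-3*I*pi/4))] = 0/8 = 0
  <chi_6*chi_2, chi_6> = (1/8)[1*(1)*conj(1) + 1*(1)*conj(-I) + 1*(1)*conj(-1) + 1*(1)*conj(I) + 1*(1)*conj(1) + 1*(1)*conj(-I) + 1*(1)*conj(-1) + 1*(1)*conj(I)]
      = (1/8)[(1) + (I) + (-1) + (-I) + (1) + (I) + (-1) + (-I)] = 0/8 = 0
  <chi_6*chi_2, chi_7> = (1/8)[1*(1)*conj(1) + 1*(1)*conj(exp(-I*pi/4)) + 1*(1)*conj(-I) + 1*(1)*conj(exp(-3*I*pi/4)) + 1*(1)*conj(-1) + 1*(1)*conj(exp(3*I*pi/4)) + 1*(1)*conj(I) + 1*(1)*conj(exp(I*pi/4))]
      = (1/8)[(1) + (exp(I*pi/4)) + (I) + (exp(3*I*pi/4)) + (-1) + (exp(-3*I*pi/4)) + (-I) + (exp(-I*pi/4))] = 0/8 = 0
(Exp terms are combined using exp(i*s)*conj(exp(i*t)) = exp(i*(s-t)), and sums of them are collapsed using the identity that for every m > 1 the m distinct m-th roots of unity sum to 0, e.g. 1 + exp(2*I*pi/3) + exp(-2*I*pi/3) = 0.)
Hence the multiplicities are chi_0: 1. Dimension check: dim(chi_6)*dim(chi_2) = 1*1 = 1 and sum (mult * dim) = 1*1 = 1.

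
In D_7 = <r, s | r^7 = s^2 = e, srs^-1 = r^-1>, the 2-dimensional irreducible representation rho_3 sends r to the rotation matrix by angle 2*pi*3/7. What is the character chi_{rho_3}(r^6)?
chi_{rho_3}(r^6) = 2*cos(2*pi*3*6/7) = -2*cos(pi/7)

Details: rho_3(r^6) is rotation by angle 2*pi*3*6/7, whose trace is 2*cos(2*pi*3*6/7) = -2*cos(pi/7).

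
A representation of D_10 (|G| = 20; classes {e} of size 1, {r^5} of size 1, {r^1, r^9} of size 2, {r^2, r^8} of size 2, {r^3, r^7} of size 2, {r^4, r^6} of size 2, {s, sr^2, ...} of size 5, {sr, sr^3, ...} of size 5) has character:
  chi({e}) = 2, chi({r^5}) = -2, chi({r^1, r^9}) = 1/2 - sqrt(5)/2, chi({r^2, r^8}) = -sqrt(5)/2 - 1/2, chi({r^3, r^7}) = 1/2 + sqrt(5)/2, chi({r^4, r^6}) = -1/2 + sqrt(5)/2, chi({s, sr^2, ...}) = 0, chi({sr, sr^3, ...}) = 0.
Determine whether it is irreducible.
Irreducible: <chi, chi> = 1.

Working: <chi, chi> = (1/|G|) sum_C |C| * |chi(C)|^2 = (1/20)[1*|2|^2 + 1*|-2|^2 + 2*|1/2 - sqrt(5)/2|^2 + 2*|-sqrt(5)/2 - 1/2|^2 + 2*|1/2 + sqrt(5)/2|^2 + 2*|-1/2 + sqrt(5)/2|^2 + 5*|0|^2 + 5*|0|^2]
  = (1/20)[(4) + (4) + (3 - sqrt(5)) + (sqrt(5) + 3) + (sqrt(5) + 3) + (3 - sqrt(5)) + (0) + (0)] = 20/20 = 1.
A character is irreducible iff <chi, chi> = 1, so this representation is irreducible.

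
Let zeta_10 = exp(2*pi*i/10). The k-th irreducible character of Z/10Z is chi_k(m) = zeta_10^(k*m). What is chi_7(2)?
chi_7(2) = zeta_10^14 = exp(4*I*pi/5)

Why: chi_7(2) = zeta_10^(7*2) = zeta_10^14. Since zeta_10^10 = 1, this equals zeta_10^4 = exp(2*pi*i*4/10) = exp(4*I*pi/5).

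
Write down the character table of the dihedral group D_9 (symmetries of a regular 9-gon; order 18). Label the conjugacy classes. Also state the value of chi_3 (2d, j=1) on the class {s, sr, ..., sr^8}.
Conjugacy classes: {e} of size 1, {r^1, r^8} of size 2, {r^2, r^7} of size 2, {r^3, r^6} of size 2, {r^4, r^5} of size 2, {s, sr, ..., sr^8} of size 9.
Character table:
  irrep \ class              {e} (size 1)  {r^1, r^8} (size 2)  {r^2, r^7} (size 2)  {r^3, r^6} (size 2)  {r^4, r^5} (size 2)  {s, sr, ..., sr^8} (size 9)
  chi_1 (triv)               1             1                    1                    1                    1                    1                          
  chi_2 (sign: r->1, s->-1)  1             1                    1                    1                    1                    -1                         
  chi_3 (2d, j=1)            2             2*cos(2*pi/9)        2*cos(4*pi/9)        -1                   -2*cos(pi/9)         0                          
  chi_4 (2d, j=2)            2             2*cos(4*pi/9)        -2*cos(pi/9)         -1                   2*cos(2*pi/9)        0                          
  chi_5 (2d, j=3)            2             -1                   -1                   2                    -1                   0                          
  chi_6 (2d, j=4)            2             -2*cos(pi/9)         2*cos(2*pi/9)        -1                   2*cos(4*pi/9)        0                          

Spot check: chi_3 (2d, j=1) on {s, sr, ..., sr^8} = 0.

Reasoning: D_9 has order 2*9 = 18 with 6 conjugacy classes, hence 6 irreducibles. Sum of squared dims 1 + 1 + 4 + 4 + 4 + 4 = 18 = |G|. Linear characters come from the abelianisation; the 2-dimensional irreps have character r^k -> 2*cos(2*pi*j*k/9), reflections -> 0.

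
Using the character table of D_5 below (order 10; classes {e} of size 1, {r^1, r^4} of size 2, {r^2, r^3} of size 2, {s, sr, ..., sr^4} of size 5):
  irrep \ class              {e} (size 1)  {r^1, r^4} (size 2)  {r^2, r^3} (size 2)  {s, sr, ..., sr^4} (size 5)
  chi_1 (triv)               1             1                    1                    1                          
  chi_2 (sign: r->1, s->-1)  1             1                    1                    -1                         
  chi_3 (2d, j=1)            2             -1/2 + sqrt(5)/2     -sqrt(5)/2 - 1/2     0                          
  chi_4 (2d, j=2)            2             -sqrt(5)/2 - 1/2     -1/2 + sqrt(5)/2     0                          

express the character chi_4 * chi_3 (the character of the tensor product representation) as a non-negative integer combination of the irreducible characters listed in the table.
chi_4 tensor chi_3 = chi_3 + chi_4 (all other irreducibles have multiplicity 0).

Justification: The character of a tensor product is the pointwise product (chi_4 * chi_3)(C) = chi_4(C) * chi_3(C):
  {e}: (2)*(2), {r^1, r^4}: (-sqrt(5)/2 - 1/2)*(-1/2 + sqrt(5)/2), {r^2, r^3}: (-1/2 + sqrt(5)/2)*(-sqrt(5)/2 - 1/2), {s, sr, ..., sr^4}: (0)*(0)
so (chi_4 * chi_3) takes values
  {e} -> 4, {r^1, r^4} -> -1, {r^2, r^3} -> -1, {s, sr, ..., sr^4} -> 0.
Now take the inner product of this character with each irreducible chi from the table, <chi_4*chi_3, chi> = (1/10) sum_C |C| (chi_4*chi_3)(C) conj(chi(C)):
  <chi_4*chi_3, chi_1> = (1/10)[1*(4)*conj(1) + 2*(-1)*conj(1) + 2*(-1)*conj(1) + 5*(0)*conj(1)]
      = (1/10)[(4) + (-2) + (-2) + (0)] = 0/10 = 0
  <chi_4*chi_3, chi_2> = (1/10)[1*(4)*conj(1) + 2*(-1)*conj(1) + 2*(-1)*conj(1) + 5*(0)*conj(-1)]
      = (1/10)[(4) + (-2) + (-2) + (0)] = 0/10 = 0
  <chi_4*chi_3, chi_3> = (1/10)[1*(4)*conj(2) + 2*(-1)*conj(-1/2 + sqrt(5)/2) + 2*(-1)*conj(-sqrt(5)/2 - 1/2) + 5*(0)*conj(0)]
      = (1/10)[(8) + (1 - sqrt(5)) + (1 + sqrt(5)) + (0)] = 10/10 = 1
  <chi_4*chi_3, chi_4> = (1/10)[1*(4)*conj(2) + 2*(-1)*conj(-sqrt(5)/2 - 1/2) + 2*(-1)*conj(-1/2 + sqrt(5)/2) + 5*(0)*conj(0)]
      = (1/10)[(8) + (1 + sqrt(5)) + (1 - sqrt(5)) + (0)] = 10/10 = 1
Hence the multiplicities are chi_3: 1, chi_4: 1. Dimension check: dim(chi_4)*dim(chi_3) = 2*2 = 4 and sum (mult * dim) = 1*2 + 1*2 = 4.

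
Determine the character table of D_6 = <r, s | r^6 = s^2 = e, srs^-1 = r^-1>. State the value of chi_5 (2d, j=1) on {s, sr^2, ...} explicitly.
Conjugacy classes: {e} of size 1, {r^3} of size 1, {r^1, r^5} of size 2, {r^2, r^4} of size 2, {s, sr^2, ...} of size 3, {sr, sr^3, ...} of size 3.
Character table:
  irrep \ class              {e} (size 1)  {r^3} (size 1)  {r^1, r^5} (size 2)  {r^2, r^4} (size 2)  {s, sr^2, ...} (size 3)  {sr, sr^3, ...} (size 3)
  chi_1 (triv)               1             1               1                    1                    1                        1                       
  chi_2 (sign: r->1, s->-1)  1             1               1                    1                    -1                       -1                      
  chi_3 (r->-1, s->1)        1             -1              -1                   1                    1                        -1                      
  chi_4 (r->-1, s->-1)       1             -1              -1                   1                    -1                       1                       
  chi_5 (2d, j=1)            2             -2              1                    -1                   0                        0                       
  chi_6 (2d, j=2)            2             2               -1                   -1                   0                        0                       

Spot check: chi_5 (2d, j=1) on {s, sr^2, ...} = 0.

Derivation: D_6 has order 2*6 = 12 with 6 conjugacy classes, hence 6 irreducibles. Sum of squared dims 1 + 1 + 1 + 1 + 4 + 4 = 12 = |G|. Linear characters come from the abelianisation; the 2-dimensional irreps have character r^k -> 2*cos(2*pi*j*k/6), reflections -> 0.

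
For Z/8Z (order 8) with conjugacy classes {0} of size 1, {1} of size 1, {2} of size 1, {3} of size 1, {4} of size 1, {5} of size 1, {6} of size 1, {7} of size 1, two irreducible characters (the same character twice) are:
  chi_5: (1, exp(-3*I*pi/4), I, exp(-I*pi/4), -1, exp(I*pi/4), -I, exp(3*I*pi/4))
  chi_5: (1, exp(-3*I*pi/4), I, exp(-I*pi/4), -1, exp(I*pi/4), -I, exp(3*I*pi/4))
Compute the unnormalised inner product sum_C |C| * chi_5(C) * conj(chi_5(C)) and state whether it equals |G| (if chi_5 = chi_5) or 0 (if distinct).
Sum = 8 = |G| = 8; so <chi_5, chi_5> = 1 (norm-1 confirms irreducibility).

Argument: Compute term by term over conjugacy classes (|C| * chi_5(C) * conj(chi_5(C))):
  1*(1)*conj(1) + 1*(exp(-3*I*pi/4))*conj(exp(-3*I*pi/4)) + 1*(I)*conj(I) + 1*(exp(-I*pi/4))*conj(exp(-I*pi/4)) + 1*(-1)*conj(-1) + 1*(exp(I*pi/4))*conj(exp(I*pi/4)) + 1*(-I)*conj(-I) + 1*(exp(3*I*pi/4))*conj(exp(3*I*pi/4))
  = (1) + (1) + (1) + (1) + (1) + (1) + (1) + (1)
  = 8.
(Exp terms are combined using exp(i*s)*conj(exp(i*t)) = exp(i*(s-t)), and sums of them are collapsed using the identity that for every m > 1 the m distinct m-th roots of unity sum to 0, e.g. 1 + exp(2*I*pi/3) + exp(-2*I*pi/3) = 0.)
Dividing by |G| = 8 gives 8/8 = 1, matching the row-orthogonality relation <chi_5, chi_5> = [chi_5 = chi_5].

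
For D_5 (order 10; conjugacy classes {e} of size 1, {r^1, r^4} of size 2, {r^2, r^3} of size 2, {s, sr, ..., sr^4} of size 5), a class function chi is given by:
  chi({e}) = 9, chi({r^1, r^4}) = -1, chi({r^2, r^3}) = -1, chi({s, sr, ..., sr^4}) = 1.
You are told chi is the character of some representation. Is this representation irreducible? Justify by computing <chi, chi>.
Not irreducible (reducible): <chi, chi> = 9 > 1.

Justification: <chi, chi> = (1/|G|) sum_C |C| * |chi(C)|^2 = (1/10)[1*|9|^2 + 2*|-1|^2 + 2*|-1|^2 + 5*|1|^2]
  = (1/10)[(81) + (2) + (2) + (5)] = 90/10 = 9.
A character is irreducible iff <chi, chi> = 1, so this representation is reducible.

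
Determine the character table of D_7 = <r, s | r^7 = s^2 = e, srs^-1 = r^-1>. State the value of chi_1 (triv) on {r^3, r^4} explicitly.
Conjugacy classes: {e} of size 1, {r^1, r^6} of size 2, {r^2, r^5} of size 2, {r^3, r^4} of size 2, {s, sr, ..., sr^6} of size 7.
Character table:
  irrep \ class              {e} (size 1)  {r^1, r^6} (size 2)  {r^2, r^5} (size 2)  {r^3, r^4} (size 2)  {s, sr, ..., sr^6} (size 7)
  chi_1 (triv)               1             1                    1                    1                    1                          
  chi_2 (sign: r->1, s->-1)  1             1                    1                    1                    -1                         
  chi_3 (2d, j=1)            2             2*cos(2*pi/7)        -2*cos(3*pi/7)       -2*cos(pi/7)         0                          
  chi_4 (2d, j=2)            2             -2*cos(3*pi/7)       -2*cos(pi/7)         2*cos(2*pi/7)        0                          
  chi_5 (2d, j=3)            2             -2*cos(pi/7)         2*cos(2*pi/7)        -2*cos(3*pi/7)       0                          

Spot check: chi_1 (triv) on {r^3, r^4} = 1.

Explanation: D_7 has order 2*7 = 14 with 5 conjugacy classes, hence 5 irreducibles. Sum of squared dims 1 + 1 + 4 + 4 + 4 = 14 = |G|. Linear characters come from the abelianisation; the 2-dimensional irreps have character r^k -> 2*cos(2*pi*j*k/7), reflections -> 0.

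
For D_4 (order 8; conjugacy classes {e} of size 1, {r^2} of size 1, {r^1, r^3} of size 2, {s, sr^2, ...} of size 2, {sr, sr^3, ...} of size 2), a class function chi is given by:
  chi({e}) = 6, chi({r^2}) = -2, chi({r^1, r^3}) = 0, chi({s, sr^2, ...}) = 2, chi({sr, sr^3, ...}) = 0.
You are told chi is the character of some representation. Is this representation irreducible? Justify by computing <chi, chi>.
Not irreducible (reducible): <chi, chi> = 6 > 1.

Justification: <chi, chi> = (1/|G|) sum_C |C| * |chi(C)|^2 = (1/8)[1*|6|^2 + 1*|-2|^2 + 2*|0|^2 + 2*|2|^2 + 2*|0|^2]
  = (1/8)[(36) + (4) + (0) + (8) + (0)] = 48/8 = 6.
A character is irreducible iff <chi, chi> = 1, so this representation is reducible.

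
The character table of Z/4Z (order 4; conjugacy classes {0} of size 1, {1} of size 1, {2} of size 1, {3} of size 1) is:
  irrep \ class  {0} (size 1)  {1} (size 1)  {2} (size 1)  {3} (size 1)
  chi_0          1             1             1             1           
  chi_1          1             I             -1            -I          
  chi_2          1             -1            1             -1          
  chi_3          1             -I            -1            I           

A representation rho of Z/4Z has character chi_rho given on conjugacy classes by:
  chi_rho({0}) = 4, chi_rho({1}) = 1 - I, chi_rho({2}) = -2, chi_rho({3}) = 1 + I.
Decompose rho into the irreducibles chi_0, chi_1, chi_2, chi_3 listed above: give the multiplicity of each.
Multiplicities: chi_0: 1, chi_1: 1, chi_2: 0, chi_3: 2.

Justification: Use <chi_rho, chi> = (1/|G|) sum_C |C| * chi_rho(C) * conj(chi(C)) with |G| = 4 for each irreducible chi in the table:
  <chi_rho, chi_0> = (1/4)[1*(4)*conj(1) + 1*(1 - I)*conj(1) + 1*(-2)*conj(1) + 1*(1 + I)*conj(1)]
      = (1/4)[(4) + (1 - I) + (-2) + (1 + I)] = 4/4 = 1
  <chi_rho, chi_1> = (1/4)[1*(4)*conj(1) + 1*(1 - I)*conj(I) + 1*(-2)*conj(-1) + 1*(1 + I)*conj(-I)]
      = (1/4)[(4) + (-1 - I) + (2) + (-1 + I)] = 4/4 = 1
  <chi_rho, chi_2> = (1/4)[1*(4)*conj(1) + 1*(1 - I)*conj(-1) + 1*(-2)*conj(1) + 1*(1 + I)*conj(-1)]
      = (1/4)[(4) + (-1 + I) + (-2) + (-1 - I)] = 0/4 = 0
  <chi_rho, chi_3> = (1/4)[1*(4)*conj(1) + 1*(1 - I)*conj(-I) + 1*(-2)*conj(-1) + 1*(1 + I)*conj(I)]
      = (1/4)[(4) + (1 + I) + (2) + (1 - I)] = 8/4 = 2
(Exp terms are combined using exp(i*s)*conj(exp(i*t)) = exp(i*(s-t)), and sums of them are collapsed using the identity that for every m > 1 the m distinct m-th roots of unity sum to 0, e.g. 1 + exp(2*I*pi/3) + exp(-2*I*pi/3) = 0.)
Dimension check: dim(rho) = sum (mult * dim) = 1*1 + 1*1 + 0*1 + 2*1 = 4 = chi_rho(e) = 4.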